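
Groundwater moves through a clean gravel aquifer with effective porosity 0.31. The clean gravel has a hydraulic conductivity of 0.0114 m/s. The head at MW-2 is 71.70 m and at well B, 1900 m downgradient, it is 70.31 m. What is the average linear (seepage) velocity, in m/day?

Convert K: 0.0114 m/s × 86400 = 985.0 m/day.
Hydraulic gradient i = (71.70 − 70.31) / 1900 = 1.39 / 1900 = 0.0007316.
Darcy flux q = K · i = 985.0 × 0.0007316 = 0.7206 m/day.
Seepage velocity v = q / n_e = 0.7206 / 0.31 = 2.324 m/day.

2.32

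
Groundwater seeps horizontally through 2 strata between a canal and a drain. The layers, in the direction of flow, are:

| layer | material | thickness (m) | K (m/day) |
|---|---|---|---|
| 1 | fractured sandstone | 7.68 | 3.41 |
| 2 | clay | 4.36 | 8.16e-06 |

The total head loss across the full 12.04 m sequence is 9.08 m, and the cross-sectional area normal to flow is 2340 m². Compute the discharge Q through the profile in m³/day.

0.0398

Flow is perpendicular to layering, so the layers act in series and the equivalent K is the thickness-weighted harmonic mean.
Total thickness L = 7.68 + 4.36 = 12.04 m.
Σ(b_i/K_i) = 7.68/3.41 + 4.36/8.16e-06 = 5.343e+05 d.
K_eq = L / Σ(b_i/K_i) = 12.04 / 5.343e+05 = 2.253e-05 m/day.
Q = K_eq · A · (Δh/L) = 2.253e-05 × 2340 × (9.08/12.04) = 0.03977 m³/day.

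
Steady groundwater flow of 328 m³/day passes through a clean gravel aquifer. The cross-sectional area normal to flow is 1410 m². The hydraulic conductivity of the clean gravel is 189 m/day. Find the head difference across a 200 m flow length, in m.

0.246

From Q = K·A·i, i = Q / (K·A) = 328 / (189.0 × 1410) = 0.001231.
Head loss Δh = i · L = 0.001231 × 200 = 0.2462 m.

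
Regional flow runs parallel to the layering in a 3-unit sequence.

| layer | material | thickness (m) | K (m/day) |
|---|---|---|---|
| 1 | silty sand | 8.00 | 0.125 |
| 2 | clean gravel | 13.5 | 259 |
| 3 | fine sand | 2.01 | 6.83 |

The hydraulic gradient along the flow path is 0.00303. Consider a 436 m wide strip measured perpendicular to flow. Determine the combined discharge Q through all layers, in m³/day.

4640

Flow is parallel to layering, so each bed carries its own Darcy discharge and the transmissivities add.
Σ(K_i·b_i) = 0.125×8.00 + 259×13.5 + 6.83×2.01 = 3511 m²/day.
Hydraulic gradient i = 0.00303.
Q = Σ(K_i·b_i) · W · i = 3511 × 436 × 0.003030 = 4639 m³/day.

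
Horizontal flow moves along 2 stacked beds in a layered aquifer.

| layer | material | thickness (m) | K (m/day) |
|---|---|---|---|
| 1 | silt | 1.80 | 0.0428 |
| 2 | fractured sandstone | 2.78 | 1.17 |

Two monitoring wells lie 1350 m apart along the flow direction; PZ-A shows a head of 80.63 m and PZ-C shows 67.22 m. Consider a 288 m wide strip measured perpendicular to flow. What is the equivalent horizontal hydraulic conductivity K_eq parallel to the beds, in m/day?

Flow is parallel to layering, so each bed carries its own Darcy discharge and the transmissivities add.
Σ(K_i·b_i) = 0.0428×1.80 + 1.17×2.78 = 3.330 m²/day.
Total thickness b = 4.580 m, so K_eq = Σ(K_i·b_i)/b = 0.7270 m/day.

0.727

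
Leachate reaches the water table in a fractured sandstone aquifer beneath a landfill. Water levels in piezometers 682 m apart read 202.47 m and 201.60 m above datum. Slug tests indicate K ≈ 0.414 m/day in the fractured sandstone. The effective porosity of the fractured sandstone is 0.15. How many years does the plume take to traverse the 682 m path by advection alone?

530

Hydraulic gradient i = (202.47 − 201.60) / 682 = 0.87 / 682 = 0.001276.
Darcy flux q = K · i = 0.4140 × 0.001276 = 0.0005281 m/day.
Seepage velocity v = q / n_e = 0.0005281 / 0.15 = 0.003521 m/day.
Travel time t = L / v = 682 / 0.003521 = 1.937e+05 days = 530.3 years.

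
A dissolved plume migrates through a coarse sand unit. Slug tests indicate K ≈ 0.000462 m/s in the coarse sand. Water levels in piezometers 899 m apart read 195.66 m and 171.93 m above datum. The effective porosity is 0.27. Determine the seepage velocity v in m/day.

3.90

Convert K: 0.000462 m/s × 86400 = 39.92 m/day.
Hydraulic gradient i = (195.66 − 171.93) / 899 = 23.73 / 899 = 0.02640.
Darcy flux q = K · i = 39.92 × 0.02640 = 1.054 m/day.
Seepage velocity v = q / n_e = 1.054 / 0.27 = 3.902 m/day.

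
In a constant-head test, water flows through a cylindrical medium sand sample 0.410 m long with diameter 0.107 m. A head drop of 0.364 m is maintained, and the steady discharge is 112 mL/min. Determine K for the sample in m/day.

Cross-sectional area A = π·(d/2)² = π × (0.107/2)² = 0.008992 m².
Convert discharge: 112 mL/min = 1.867e-06 m³/s.
Darcy's law rearranged: K = Q·L / (A·Δh) = 1.867e-06 × 0.410 / (0.008992 × 0.364) = 0.0002338 m/s = 20.20 m/day.

20.2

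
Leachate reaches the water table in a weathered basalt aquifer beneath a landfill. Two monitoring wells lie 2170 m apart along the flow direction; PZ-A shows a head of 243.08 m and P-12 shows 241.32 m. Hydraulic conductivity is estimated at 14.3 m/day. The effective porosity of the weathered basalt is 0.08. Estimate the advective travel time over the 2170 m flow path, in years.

41.0

Hydraulic gradient i = (243.08 − 241.32) / 2170 = 1.76 / 2170 = 0.0008111.
Darcy flux q = K · i = 14.30 × 0.0008111 = 0.01160 m/day.
Seepage velocity v = q / n_e = 0.01160 / 0.08 = 0.1450 m/day.
Travel time t = L / v = 2170 / 0.1450 = 14968 days = 40.98 years.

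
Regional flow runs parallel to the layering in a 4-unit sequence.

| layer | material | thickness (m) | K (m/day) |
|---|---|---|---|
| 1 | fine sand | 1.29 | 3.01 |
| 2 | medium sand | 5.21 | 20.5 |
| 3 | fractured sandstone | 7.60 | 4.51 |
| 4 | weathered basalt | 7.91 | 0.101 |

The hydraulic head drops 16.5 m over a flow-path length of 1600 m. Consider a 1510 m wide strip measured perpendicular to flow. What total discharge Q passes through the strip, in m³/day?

2270

Flow is parallel to layering, so each bed carries its own Darcy discharge and the transmissivities add.
Σ(K_i·b_i) = 3.01×1.29 + 20.5×5.21 + 4.51×7.60 + 0.101×7.91 = 145.8 m²/day.
Hydraulic gradient i = Δh / L = 16.5 / 1600 = 0.01031.
Q = Σ(K_i·b_i) · W · i = 145.8 × 1510 × 0.01031 = 2270 m³/day.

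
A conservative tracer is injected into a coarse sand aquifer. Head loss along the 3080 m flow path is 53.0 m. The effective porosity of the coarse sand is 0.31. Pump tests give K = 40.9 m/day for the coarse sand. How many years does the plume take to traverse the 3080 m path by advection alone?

3.71

Hydraulic gradient i = Δh / L = 53.0 / 3080 = 0.01721.
Darcy flux q = K · i = 40.90 × 0.01721 = 0.7038 m/day.
Seepage velocity v = q / n_e = 0.7038 / 0.31 = 2.270 m/day.
Travel time t = L / v = 3080 / 2.270 = 1357 days = 3.714 years.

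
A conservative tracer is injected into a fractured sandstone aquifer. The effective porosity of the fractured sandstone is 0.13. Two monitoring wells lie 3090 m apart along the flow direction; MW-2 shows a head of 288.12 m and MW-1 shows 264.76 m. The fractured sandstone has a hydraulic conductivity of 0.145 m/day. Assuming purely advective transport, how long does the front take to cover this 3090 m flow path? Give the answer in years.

Hydraulic gradient i = (288.12 − 264.76) / 3090 = 23.36 / 3090 = 0.007560.
Darcy flux q = K · i = 0.1450 × 0.007560 = 0.001096 m/day.
Seepage velocity v = q / n_e = 0.001096 / 0.13 = 0.008432 m/day.
Travel time t = L / v = 3090 / 0.008432 = 3.665e+05 days = 1003 years.

1000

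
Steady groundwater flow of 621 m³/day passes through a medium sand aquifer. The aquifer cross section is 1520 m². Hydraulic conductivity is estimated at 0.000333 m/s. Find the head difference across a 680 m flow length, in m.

Convert K: 0.000333 m/s × 86400 = 28.77 m/day.
From Q = K·A·i, i = Q / (K·A) = 621 / (28.77 × 1520) = 0.01420.
Head loss Δh = i · L = 0.01420 × 680 = 9.656 m.

9.66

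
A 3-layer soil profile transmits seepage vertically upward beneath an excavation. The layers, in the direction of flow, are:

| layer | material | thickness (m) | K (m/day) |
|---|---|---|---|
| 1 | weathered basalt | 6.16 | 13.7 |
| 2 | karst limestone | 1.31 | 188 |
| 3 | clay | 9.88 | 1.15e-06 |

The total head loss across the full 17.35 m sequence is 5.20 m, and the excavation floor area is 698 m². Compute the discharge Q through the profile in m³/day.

Flow is perpendicular to layering, so the layers act in series and the equivalent K is the thickness-weighted harmonic mean.
Total thickness L = 6.16 + 1.31 + 9.88 = 17.35 m.
Σ(b_i/K_i) = 6.16/13.7 + 1.31/188 + 9.88/1.15e-06 = 8.591e+06 d.
K_eq = L / Σ(b_i/K_i) = 17.35 / 8.591e+06 = 2.019e-06 m/day.
Q = K_eq · A · (Δh/L) = 2.019e-06 × 698 × (5.20/17.35) = 0.0004225 m³/day.

0.000422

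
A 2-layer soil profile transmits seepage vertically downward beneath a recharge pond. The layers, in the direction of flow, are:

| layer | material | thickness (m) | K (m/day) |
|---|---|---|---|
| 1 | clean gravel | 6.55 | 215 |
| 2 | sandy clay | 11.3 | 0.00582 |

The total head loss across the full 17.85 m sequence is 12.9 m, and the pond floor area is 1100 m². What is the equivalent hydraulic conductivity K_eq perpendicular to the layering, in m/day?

Flow is perpendicular to layering, so the layers act in series and the equivalent K is the thickness-weighted harmonic mean.
Total thickness L = 6.55 + 11.3 = 17.85 m.
Σ(b_i/K_i) = 6.55/215 + 11.3/0.00582 = 1942 d.
K_eq = L / Σ(b_i/K_i) = 17.85 / 1942 = 0.009193 m/day.

0.00919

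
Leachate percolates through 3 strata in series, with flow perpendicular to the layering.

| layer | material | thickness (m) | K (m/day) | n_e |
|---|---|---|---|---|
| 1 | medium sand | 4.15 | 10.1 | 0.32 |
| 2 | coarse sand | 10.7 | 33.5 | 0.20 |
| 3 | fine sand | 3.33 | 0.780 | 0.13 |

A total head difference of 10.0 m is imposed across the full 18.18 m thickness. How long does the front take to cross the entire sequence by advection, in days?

With flow normal to the layers, continuity requires the same specific discharge q through every layer.
Σ(b_i/K_i) = 4.15/10.1 + 10.7/33.5 + 3.33/0.780 = 5.000 d.
q = Δh / Σ(b_i/K_i) = 10.0 / 5.000 = 2.000 m/day.
In each layer the seepage velocity is v_i = q/n_i, so the layer transit time is t_i = b_i·n_i / q:
  layer 1 (medium sand): t_1 = 4.15 × 0.32 / 2.000 = 0.6639 d
  layer 2 (coarse sand): t_2 = 10.7 × 0.20 / 2.000 = 1.070 d
  layer 3 (fine sand): t_3 = 3.33 × 0.13 / 2.000 = 0.2164 d
Total t = Σ t_i = 1.950 days.

1.95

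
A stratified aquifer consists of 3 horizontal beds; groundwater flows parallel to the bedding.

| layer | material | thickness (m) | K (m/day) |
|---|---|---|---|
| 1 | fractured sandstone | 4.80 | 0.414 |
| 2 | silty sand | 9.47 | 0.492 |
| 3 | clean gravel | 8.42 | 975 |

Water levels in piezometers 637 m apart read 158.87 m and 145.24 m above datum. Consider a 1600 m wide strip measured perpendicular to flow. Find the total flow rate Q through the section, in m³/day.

Flow is parallel to layering, so each bed carries its own Darcy discharge and the transmissivities add.
Σ(K_i·b_i) = 0.414×4.80 + 0.492×9.47 + 975×8.42 = 8216 m²/day.
Hydraulic gradient i = (158.87 − 145.24) / 637 = 13.63 / 637 = 0.02140.
Q = Σ(K_i·b_i) · W · i = 8216 × 1600 × 0.02140 = 2.813e+05 m³/day.

281000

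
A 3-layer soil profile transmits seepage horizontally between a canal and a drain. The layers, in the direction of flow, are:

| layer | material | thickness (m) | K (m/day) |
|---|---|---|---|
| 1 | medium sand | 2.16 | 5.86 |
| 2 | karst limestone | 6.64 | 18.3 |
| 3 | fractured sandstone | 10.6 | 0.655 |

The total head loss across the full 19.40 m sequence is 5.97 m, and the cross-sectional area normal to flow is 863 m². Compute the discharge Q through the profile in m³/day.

Flow is perpendicular to layering, so the layers act in series and the equivalent K is the thickness-weighted harmonic mean.
Total thickness L = 2.16 + 6.64 + 10.6 = 19.40 m.
Σ(b_i/K_i) = 2.16/5.86 + 6.64/18.3 + 10.6/0.655 = 16.91 d.
K_eq = L / Σ(b_i/K_i) = 19.40 / 16.91 = 1.147 m/day.
Q = K_eq · A · (Δh/L) = 1.147 × 863 × (5.97/19.40) = 304.6 m³/day.

305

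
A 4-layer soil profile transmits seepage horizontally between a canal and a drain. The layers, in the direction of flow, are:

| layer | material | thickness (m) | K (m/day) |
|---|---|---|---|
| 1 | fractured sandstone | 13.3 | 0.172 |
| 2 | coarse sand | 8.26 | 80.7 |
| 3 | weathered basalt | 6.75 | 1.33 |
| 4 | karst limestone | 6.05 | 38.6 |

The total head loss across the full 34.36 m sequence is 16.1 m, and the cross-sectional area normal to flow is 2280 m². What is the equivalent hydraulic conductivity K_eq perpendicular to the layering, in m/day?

0.416

Flow is perpendicular to layering, so the layers act in series and the equivalent K is the thickness-weighted harmonic mean.
Total thickness L = 13.3 + 8.26 + 6.75 + 6.05 = 34.36 m.
Σ(b_i/K_i) = 13.3/0.172 + 8.26/80.7 + 6.75/1.33 + 6.05/38.6 = 82.66 d.
K_eq = L / Σ(b_i/K_i) = 34.36 / 82.66 = 0.4157 m/day.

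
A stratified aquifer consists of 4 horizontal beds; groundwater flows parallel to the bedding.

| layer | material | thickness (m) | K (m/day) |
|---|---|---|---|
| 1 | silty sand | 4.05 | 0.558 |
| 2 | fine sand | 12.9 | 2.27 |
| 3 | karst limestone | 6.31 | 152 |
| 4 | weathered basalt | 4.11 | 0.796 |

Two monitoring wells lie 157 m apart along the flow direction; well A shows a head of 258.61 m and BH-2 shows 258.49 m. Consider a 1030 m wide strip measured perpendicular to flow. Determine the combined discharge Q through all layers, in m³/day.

Flow is parallel to layering, so each bed carries its own Darcy discharge and the transmissivities add.
Σ(K_i·b_i) = 0.558×4.05 + 2.27×12.9 + 152×6.31 + 0.796×4.11 = 993.9 m²/day.
Hydraulic gradient i = (258.61 − 258.49) / 157 = 0.12 / 157 = 0.0007643.
Q = Σ(K_i·b_i) · W · i = 993.9 × 1030 × 0.0007643 = 782.5 m³/day.

782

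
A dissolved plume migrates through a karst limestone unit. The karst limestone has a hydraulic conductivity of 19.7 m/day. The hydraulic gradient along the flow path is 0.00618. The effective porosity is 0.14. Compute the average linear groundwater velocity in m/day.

Hydraulic gradient i = 0.00618.
Darcy flux q = K · i = 19.70 × 0.006180 = 0.1217 m/day.
Seepage velocity v = q / n_e = 0.1217 / 0.14 = 0.8696 m/day.

0.870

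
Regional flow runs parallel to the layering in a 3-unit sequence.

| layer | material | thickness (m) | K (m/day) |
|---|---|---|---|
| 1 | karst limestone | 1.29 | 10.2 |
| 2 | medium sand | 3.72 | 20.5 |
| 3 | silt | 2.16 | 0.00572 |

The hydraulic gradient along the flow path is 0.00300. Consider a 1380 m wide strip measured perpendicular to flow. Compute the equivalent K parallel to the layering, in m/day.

Flow is parallel to layering, so each bed carries its own Darcy discharge and the transmissivities add.
Σ(K_i·b_i) = 10.2×1.29 + 20.5×3.72 + 0.00572×2.16 = 89.43 m²/day.
Total thickness b = 7.170 m, so K_eq = Σ(K_i·b_i)/b = 12.47 m/day.

12.5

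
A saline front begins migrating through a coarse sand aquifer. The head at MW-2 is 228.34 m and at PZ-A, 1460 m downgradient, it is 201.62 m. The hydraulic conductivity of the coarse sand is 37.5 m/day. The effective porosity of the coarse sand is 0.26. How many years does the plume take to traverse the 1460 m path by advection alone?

Hydraulic gradient i = (228.34 − 201.62) / 1460 = 26.72 / 1460 = 0.01830.
Darcy flux q = K · i = 37.50 × 0.01830 = 0.6863 m/day.
Seepage velocity v = q / n_e = 0.6863 / 0.26 = 2.640 m/day.
Travel time t = L / v = 1460 / 2.640 = 553.1 days = 1.514 years.

1.51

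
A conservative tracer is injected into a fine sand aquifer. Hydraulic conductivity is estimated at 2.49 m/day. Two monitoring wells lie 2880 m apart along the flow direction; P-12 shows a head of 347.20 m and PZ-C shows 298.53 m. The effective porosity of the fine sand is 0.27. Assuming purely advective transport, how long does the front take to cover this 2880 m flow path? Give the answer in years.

Hydraulic gradient i = (347.20 − 298.53) / 2880 = 48.67 / 2880 = 0.01690.
Darcy flux q = K · i = 2.490 × 0.01690 = 0.04208 m/day.
Seepage velocity v = q / n_e = 0.04208 / 0.27 = 0.1558 m/day.
Travel time t = L / v = 2880 / 0.1558 = 18479 days = 50.59 years.

50.6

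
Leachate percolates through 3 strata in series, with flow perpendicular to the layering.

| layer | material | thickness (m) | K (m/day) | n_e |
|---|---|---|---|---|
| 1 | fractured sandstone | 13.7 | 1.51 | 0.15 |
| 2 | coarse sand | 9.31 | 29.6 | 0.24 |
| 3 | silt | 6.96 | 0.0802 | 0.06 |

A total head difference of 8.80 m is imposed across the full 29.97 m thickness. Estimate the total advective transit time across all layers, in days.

51.4

With flow normal to the layers, continuity requires the same specific discharge q through every layer.
Σ(b_i/K_i) = 13.7/1.51 + 9.31/29.6 + 6.96/0.0802 = 96.17 d.
q = Δh / Σ(b_i/K_i) = 8.80 / 96.17 = 0.09150 m/day.
In each layer the seepage velocity is v_i = q/n_i, so the layer transit time is t_i = b_i·n_i / q:
  layer 1 (fractured sandstone): t_1 = 13.7 × 0.15 / 0.09150 = 22.46 d
  layer 2 (coarse sand): t_2 = 9.31 × 0.24 / 0.09150 = 24.42 d
  layer 3 (silt): t_3 = 6.96 × 0.06 / 0.09150 = 4.564 d
Total t = Σ t_i = 51.44 days.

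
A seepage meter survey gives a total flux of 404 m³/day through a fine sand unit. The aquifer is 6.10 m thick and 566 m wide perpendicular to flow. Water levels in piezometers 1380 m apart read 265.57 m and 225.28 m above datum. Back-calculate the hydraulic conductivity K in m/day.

4.01

Cross-sectional area A = 566 × 6.10 = 3453 m².
Hydraulic gradient i = (265.57 − 225.28) / 1380 = 40.29 / 1380 = 0.02920.
From Q = K·A·i, K = Q / (A·i) = 404 / (3453 × 0.02920) = 4.008 m/day.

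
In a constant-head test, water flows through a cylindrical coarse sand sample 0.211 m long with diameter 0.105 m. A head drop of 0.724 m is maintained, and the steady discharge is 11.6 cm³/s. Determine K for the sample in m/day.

Cross-sectional area A = π·(d/2)² = π × (0.105/2)² = 0.008659 m².
Convert discharge: 11.6 cm³/s = 1.160e-05 m³/s.
Darcy's law rearranged: K = Q·L / (A·Δh) = 1.160e-05 × 0.211 / (0.008659 × 0.724) = 0.0003904 m/s = 33.73 m/day.

33.7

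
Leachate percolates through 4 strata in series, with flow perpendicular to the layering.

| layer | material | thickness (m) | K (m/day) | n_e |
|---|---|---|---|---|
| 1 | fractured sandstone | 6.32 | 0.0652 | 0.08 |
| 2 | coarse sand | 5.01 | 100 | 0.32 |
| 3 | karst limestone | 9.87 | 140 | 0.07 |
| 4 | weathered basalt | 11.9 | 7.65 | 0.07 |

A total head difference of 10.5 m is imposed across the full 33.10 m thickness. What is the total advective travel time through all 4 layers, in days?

34.1

With flow normal to the layers, continuity requires the same specific discharge q through every layer.
Σ(b_i/K_i) = 6.32/0.0652 + 5.01/100 + 9.87/140 + 11.9/7.65 = 98.61 d.
q = Δh / Σ(b_i/K_i) = 10.5 / 98.61 = 0.1065 m/day.
In each layer the seepage velocity is v_i = q/n_i, so the layer transit time is t_i = b_i·n_i / q:
  layer 1 (fractured sandstone): t_1 = 6.32 × 0.08 / 0.1065 = 4.748 d
  layer 2 (coarse sand): t_2 = 5.01 × 0.32 / 0.1065 = 15.06 d
  layer 3 (karst limestone): t_3 = 9.87 × 0.07 / 0.1065 = 6.488 d
  layer 4 (weathered basalt): t_4 = 11.9 × 0.07 / 0.1065 = 7.823 d
Total t = Σ t_i = 34.12 days.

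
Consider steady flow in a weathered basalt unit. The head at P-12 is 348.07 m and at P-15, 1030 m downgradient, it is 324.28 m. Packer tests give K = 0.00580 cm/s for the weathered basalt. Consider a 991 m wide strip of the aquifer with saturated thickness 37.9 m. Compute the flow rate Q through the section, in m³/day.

Convert K: 0.00580 cm/s × 864 = 5.011 m/day.
Cross-sectional area A = 991 × 37.9 = 37559 m².
Hydraulic gradient i = (348.07 − 324.28) / 1030 = 23.79 / 1030 = 0.02310.
Darcy's law: Q = K · A · i = 5.011 × 37559 × 0.02310 = 4347 m³/day.

4350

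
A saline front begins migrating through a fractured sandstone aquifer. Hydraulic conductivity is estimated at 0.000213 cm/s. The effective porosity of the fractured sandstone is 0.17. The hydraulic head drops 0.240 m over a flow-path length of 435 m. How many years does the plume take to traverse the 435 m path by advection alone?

Convert K: 0.000213 cm/s × 864 = 0.1840 m/day.
Hydraulic gradient i = Δh / L = 0.240 / 435 = 0.0005517.
Darcy flux q = K · i = 0.1840 × 0.0005517 = 0.0001015 m/day.
Seepage velocity v = q / n_e = 0.0001015 / 0.17 = 0.0005973 m/day.
Travel time t = L / v = 435 / 0.0005973 = 7.283e+05 days = 1994 years.

1990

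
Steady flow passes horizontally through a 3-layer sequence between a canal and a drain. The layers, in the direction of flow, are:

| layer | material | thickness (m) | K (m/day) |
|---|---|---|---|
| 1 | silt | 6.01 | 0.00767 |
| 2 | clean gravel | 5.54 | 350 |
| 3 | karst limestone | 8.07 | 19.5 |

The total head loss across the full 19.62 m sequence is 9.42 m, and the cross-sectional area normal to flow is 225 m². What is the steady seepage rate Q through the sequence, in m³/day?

2.70

Flow is perpendicular to layering, so the layers act in series and the equivalent K is the thickness-weighted harmonic mean.
Total thickness L = 6.01 + 5.54 + 8.07 = 19.62 m.
Σ(b_i/K_i) = 6.01/0.00767 + 5.54/350 + 8.07/19.5 = 784.0 d.
K_eq = L / Σ(b_i/K_i) = 19.62 / 784.0 = 0.02503 m/day.
Q = K_eq · A · (Δh/L) = 0.02503 × 225 × (9.42/19.62) = 2.703 m³/day.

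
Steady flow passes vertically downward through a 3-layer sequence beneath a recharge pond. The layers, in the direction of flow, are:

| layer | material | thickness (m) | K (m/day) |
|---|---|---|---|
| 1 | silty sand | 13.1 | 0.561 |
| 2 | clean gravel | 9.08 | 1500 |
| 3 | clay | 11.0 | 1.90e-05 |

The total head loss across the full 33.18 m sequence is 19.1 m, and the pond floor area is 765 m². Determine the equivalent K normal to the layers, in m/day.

Flow is perpendicular to layering, so the layers act in series and the equivalent K is the thickness-weighted harmonic mean.
Total thickness L = 13.1 + 9.08 + 11.0 = 33.18 m.
Σ(b_i/K_i) = 13.1/0.561 + 9.08/1500 + 11.0/1.90e-05 = 5.790e+05 d.
K_eq = L / Σ(b_i/K_i) = 33.18 / 5.790e+05 = 5.731e-05 m/day.

5.73e-05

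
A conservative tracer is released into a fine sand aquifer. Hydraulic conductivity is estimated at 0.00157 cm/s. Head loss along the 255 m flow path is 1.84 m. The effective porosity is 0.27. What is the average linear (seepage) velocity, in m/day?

Convert K: 0.00157 cm/s × 864 = 1.356 m/day.
Hydraulic gradient i = Δh / L = 1.84 / 255 = 0.007216.
Darcy flux q = K · i = 1.356 × 0.007216 = 0.009788 m/day.
Seepage velocity v = q / n_e = 0.009788 / 0.27 = 0.03625 m/day.

0.0363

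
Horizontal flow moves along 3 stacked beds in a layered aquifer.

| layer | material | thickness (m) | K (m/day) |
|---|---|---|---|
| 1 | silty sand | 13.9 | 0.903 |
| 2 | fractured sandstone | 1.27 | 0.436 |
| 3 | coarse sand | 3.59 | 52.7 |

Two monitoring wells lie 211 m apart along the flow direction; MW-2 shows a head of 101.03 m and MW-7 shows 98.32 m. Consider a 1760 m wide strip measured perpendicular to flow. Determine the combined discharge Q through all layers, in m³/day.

4570

Flow is parallel to layering, so each bed carries its own Darcy discharge and the transmissivities add.
Σ(K_i·b_i) = 0.903×13.9 + 0.436×1.27 + 52.7×3.59 = 202.3 m²/day.
Hydraulic gradient i = (101.03 − 98.32) / 211 = 2.71 / 211 = 0.01284.
Q = Σ(K_i·b_i) · W · i = 202.3 × 1760 × 0.01284 = 4573 m³/day.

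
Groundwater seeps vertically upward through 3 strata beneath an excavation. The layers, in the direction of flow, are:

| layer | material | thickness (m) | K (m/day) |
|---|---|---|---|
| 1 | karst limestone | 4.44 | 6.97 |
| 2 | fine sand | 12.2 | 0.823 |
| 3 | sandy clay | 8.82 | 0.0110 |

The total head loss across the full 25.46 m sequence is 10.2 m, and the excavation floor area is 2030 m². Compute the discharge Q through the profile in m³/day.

25.3

Flow is perpendicular to layering, so the layers act in series and the equivalent K is the thickness-weighted harmonic mean.
Total thickness L = 4.44 + 12.2 + 8.82 = 25.46 m.
Σ(b_i/K_i) = 4.44/6.97 + 12.2/0.823 + 8.82/0.0110 = 817.3 d.
K_eq = L / Σ(b_i/K_i) = 25.46 / 817.3 = 0.03115 m/day.
Q = K_eq · A · (Δh/L) = 0.03115 × 2030 × (10.2/25.46) = 25.34 m³/day.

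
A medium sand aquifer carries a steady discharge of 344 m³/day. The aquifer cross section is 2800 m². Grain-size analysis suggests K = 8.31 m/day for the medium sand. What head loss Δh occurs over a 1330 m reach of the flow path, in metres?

From Q = K·A·i, i = Q / (K·A) = 344 / (8.310 × 2800) = 0.01478.
Head loss Δh = i · L = 0.01478 × 1330 = 19.66 m.

19.7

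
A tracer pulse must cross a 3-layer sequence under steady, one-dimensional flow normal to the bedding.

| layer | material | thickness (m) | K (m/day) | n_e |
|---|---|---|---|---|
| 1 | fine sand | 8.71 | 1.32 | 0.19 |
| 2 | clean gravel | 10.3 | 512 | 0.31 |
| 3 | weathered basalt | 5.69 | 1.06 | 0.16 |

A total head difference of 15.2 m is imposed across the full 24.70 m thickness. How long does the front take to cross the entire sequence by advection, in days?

4.54

With flow normal to the layers, continuity requires the same specific discharge q through every layer.
Σ(b_i/K_i) = 8.71/1.32 + 10.3/512 + 5.69/1.06 = 11.99 d.
q = Δh / Σ(b_i/K_i) = 15.2 / 11.99 = 1.268 m/day.
In each layer the seepage velocity is v_i = q/n_i, so the layer transit time is t_i = b_i·n_i / q:
  layer 1 (fine sand): t_1 = 8.71 × 0.19 / 1.268 = 1.305 d
  layer 2 (clean gravel): t_2 = 10.3 × 0.31 / 1.268 = 2.518 d
  layer 3 (weathered basalt): t_3 = 5.69 × 0.16 / 1.268 = 0.7179 d
Total t = Σ t_i = 4.541 days.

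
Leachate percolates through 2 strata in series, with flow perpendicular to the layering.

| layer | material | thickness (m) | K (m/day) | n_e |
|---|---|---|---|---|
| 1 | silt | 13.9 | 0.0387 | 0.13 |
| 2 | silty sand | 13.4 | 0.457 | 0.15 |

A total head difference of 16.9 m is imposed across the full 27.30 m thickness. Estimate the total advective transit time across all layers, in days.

With flow normal to the layers, continuity requires the same specific discharge q through every layer.
Σ(b_i/K_i) = 13.9/0.0387 + 13.4/0.457 = 388.5 d.
q = Δh / Σ(b_i/K_i) = 16.9 / 388.5 = 0.04350 m/day.
In each layer the seepage velocity is v_i = q/n_i, so the layer transit time is t_i = b_i·n_i / q:
  layer 1 (silt): t_1 = 13.9 × 0.13 / 0.04350 = 41.54 d
  layer 2 (silty sand): t_2 = 13.4 × 0.15 / 0.04350 = 46.21 d
Total t = Σ t_i = 87.74 days.

87.7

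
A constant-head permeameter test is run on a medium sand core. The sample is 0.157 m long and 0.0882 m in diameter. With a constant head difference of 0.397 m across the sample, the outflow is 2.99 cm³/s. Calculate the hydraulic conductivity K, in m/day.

16.7

Cross-sectional area A = π·(d/2)² = π × (0.0882/2)² = 0.006110 m².
Convert discharge: 2.99 cm³/s = 2.990e-06 m³/s.
Darcy's law rearranged: K = Q·L / (A·Δh) = 2.990e-06 × 0.157 / (0.006110 × 0.397) = 0.0001935 m/s = 16.72 m/day.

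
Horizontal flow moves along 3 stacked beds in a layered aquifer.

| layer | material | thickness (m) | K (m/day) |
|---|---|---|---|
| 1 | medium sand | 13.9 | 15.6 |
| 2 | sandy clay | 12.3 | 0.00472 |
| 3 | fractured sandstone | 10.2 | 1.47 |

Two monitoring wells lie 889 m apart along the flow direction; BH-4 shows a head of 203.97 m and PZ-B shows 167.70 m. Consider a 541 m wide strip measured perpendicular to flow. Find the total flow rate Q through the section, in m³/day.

Flow is parallel to layering, so each bed carries its own Darcy discharge and the transmissivities add.
Σ(K_i·b_i) = 15.6×13.9 + 0.00472×12.3 + 1.47×10.2 = 231.9 m²/day.
Hydraulic gradient i = (203.97 − 167.70) / 889 = 36.27 / 889 = 0.04080.
Q = Σ(K_i·b_i) · W · i = 231.9 × 541 × 0.04080 = 5118 m³/day.

5120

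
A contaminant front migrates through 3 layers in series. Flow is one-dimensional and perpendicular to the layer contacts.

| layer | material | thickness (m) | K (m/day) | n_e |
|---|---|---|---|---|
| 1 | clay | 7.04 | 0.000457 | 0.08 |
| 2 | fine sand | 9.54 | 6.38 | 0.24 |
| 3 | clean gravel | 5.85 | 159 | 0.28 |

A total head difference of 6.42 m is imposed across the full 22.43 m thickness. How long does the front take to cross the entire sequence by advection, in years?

With flow normal to the layers, continuity requires the same specific discharge q through every layer.
Σ(b_i/K_i) = 7.04/0.000457 + 9.54/6.38 + 5.85/159 = 15406 d.
q = Δh / Σ(b_i/K_i) = 6.42 / 15406 = 0.0004167 m/day.
In each layer the seepage velocity is v_i = q/n_i, so the layer transit time is t_i = b_i·n_i / q:
  layer 1 (clay): t_1 = 7.04 × 0.08 / 0.0004167 = 1352 d
  layer 2 (fine sand): t_2 = 9.54 × 0.24 / 0.0004167 = 5494 d
  layer 3 (clean gravel): t_3 = 5.85 × 0.28 / 0.0004167 = 3931 d
Total t = Σ t_i = 10777 days = 29.51 years.

29.5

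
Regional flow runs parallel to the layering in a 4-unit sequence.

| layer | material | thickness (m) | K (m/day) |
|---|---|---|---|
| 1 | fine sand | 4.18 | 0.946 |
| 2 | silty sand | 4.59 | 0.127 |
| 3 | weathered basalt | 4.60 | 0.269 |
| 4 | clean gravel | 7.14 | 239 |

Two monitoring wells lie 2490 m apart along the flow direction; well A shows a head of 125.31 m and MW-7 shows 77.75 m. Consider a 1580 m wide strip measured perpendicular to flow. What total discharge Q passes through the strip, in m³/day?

Flow is parallel to layering, so each bed carries its own Darcy discharge and the transmissivities add.
Σ(K_i·b_i) = 0.946×4.18 + 0.127×4.59 + 0.269×4.60 + 239×7.14 = 1712 m²/day.
Hydraulic gradient i = (125.31 − 77.75) / 2490 = 47.56 / 2490 = 0.01910.
Q = Σ(K_i·b_i) · W · i = 1712 × 1580 × 0.01910 = 51673 m³/day.

51700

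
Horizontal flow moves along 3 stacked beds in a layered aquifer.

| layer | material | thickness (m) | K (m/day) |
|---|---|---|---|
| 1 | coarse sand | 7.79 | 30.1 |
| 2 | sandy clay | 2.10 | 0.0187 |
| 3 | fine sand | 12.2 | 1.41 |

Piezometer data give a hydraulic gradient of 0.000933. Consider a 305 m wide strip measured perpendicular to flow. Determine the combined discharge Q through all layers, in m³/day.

71.6

Flow is parallel to layering, so each bed carries its own Darcy discharge and the transmissivities add.
Σ(K_i·b_i) = 30.1×7.79 + 0.0187×2.10 + 1.41×12.2 = 251.7 m²/day.
Hydraulic gradient i = 0.000933.
Q = Σ(K_i·b_i) · W · i = 251.7 × 305 × 0.0009330 = 71.63 m³/day.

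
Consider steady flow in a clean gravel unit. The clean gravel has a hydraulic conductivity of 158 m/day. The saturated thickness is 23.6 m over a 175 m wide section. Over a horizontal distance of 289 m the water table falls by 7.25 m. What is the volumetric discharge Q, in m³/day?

16400

Cross-sectional area A = 175 × 23.6 = 4130 m².
Hydraulic gradient i = Δh / L = 7.25 / 289 = 0.02509.
Darcy's law: Q = K · A · i = 158.0 × 4130 × 0.02509 = 16370 m³/day.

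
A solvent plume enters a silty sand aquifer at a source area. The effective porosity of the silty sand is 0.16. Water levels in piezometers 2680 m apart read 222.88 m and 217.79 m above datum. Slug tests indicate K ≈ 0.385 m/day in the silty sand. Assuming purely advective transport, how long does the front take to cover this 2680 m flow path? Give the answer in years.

1610

Hydraulic gradient i = (222.88 − 217.79) / 2680 = 5.09 / 2680 = 0.001899.
Darcy flux q = K · i = 0.3850 × 0.001899 = 0.0007312 m/day.
Seepage velocity v = q / n_e = 0.0007312 / 0.16 = 0.004570 m/day.
Travel time t = L / v = 2680 / 0.004570 = 5.864e+05 days = 1606 years.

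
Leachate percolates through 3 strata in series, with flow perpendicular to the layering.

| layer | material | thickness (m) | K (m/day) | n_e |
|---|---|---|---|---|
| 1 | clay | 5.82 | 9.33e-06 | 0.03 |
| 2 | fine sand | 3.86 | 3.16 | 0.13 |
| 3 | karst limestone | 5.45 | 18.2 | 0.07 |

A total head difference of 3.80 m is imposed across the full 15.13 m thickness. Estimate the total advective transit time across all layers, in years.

475

With flow normal to the layers, continuity requires the same specific discharge q through every layer.
Σ(b_i/K_i) = 5.82/9.33e-06 + 3.86/3.16 + 5.45/18.2 = 6.238e+05 d.
q = Δh / Σ(b_i/K_i) = 3.80 / 6.238e+05 = 6.092e-06 m/day.
In each layer the seepage velocity is v_i = q/n_i, so the layer transit time is t_i = b_i·n_i / q:
  layer 1 (clay): t_1 = 5.82 × 0.03 / 6.092e-06 = 28662 d
  layer 2 (fine sand): t_2 = 3.86 × 0.13 / 6.092e-06 = 82374 d
  layer 3 (karst limestone): t_3 = 5.45 × 0.07 / 6.092e-06 = 62626 d
Total t = Σ t_i = 1.737e+05 days = 475.5 years.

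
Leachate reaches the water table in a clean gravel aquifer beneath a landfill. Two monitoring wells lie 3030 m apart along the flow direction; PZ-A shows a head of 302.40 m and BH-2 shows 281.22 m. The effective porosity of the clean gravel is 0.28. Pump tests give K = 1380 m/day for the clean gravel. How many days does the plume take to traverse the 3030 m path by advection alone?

Hydraulic gradient i = (302.40 − 281.22) / 3030 = 21.18 / 3030 = 0.006990.
Darcy flux q = K · i = 1380 × 0.006990 = 9.646 m/day.
Seepage velocity v = q / n_e = 9.646 / 0.28 = 34.45 m/day.
Travel time t = L / v = 3030 / 34.45 = 87.95 days.

88.0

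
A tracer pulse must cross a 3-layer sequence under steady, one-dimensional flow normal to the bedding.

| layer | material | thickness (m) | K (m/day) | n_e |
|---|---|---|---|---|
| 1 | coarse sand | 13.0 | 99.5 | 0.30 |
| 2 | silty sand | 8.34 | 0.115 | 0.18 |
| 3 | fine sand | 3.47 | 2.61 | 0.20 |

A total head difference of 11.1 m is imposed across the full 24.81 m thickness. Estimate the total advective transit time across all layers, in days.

With flow normal to the layers, continuity requires the same specific discharge q through every layer.
Σ(b_i/K_i) = 13.0/99.5 + 8.34/0.115 + 3.47/2.61 = 73.98 d.
q = Δh / Σ(b_i/K_i) = 11.1 / 73.98 = 0.1500 m/day.
In each layer the seepage velocity is v_i = q/n_i, so the layer transit time is t_i = b_i·n_i / q:
  layer 1 (coarse sand): t_1 = 13.0 × 0.30 / 0.1500 = 25.99 d
  layer 2 (silty sand): t_2 = 8.34 × 0.18 / 0.1500 = 10.01 d
  layer 3 (fine sand): t_3 = 3.47 × 0.20 / 0.1500 = 4.626 d
Total t = Σ t_i = 40.62 days.

40.6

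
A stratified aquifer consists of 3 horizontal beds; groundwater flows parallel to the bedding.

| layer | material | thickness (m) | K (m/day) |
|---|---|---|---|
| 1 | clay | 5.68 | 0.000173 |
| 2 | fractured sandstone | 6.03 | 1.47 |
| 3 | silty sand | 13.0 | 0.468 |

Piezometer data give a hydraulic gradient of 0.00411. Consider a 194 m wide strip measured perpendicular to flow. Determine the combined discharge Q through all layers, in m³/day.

11.9

Flow is parallel to layering, so each bed carries its own Darcy discharge and the transmissivities add.
Σ(K_i·b_i) = 0.000173×5.68 + 1.47×6.03 + 0.468×13.0 = 14.95 m²/day.
Hydraulic gradient i = 0.00411.
Q = Σ(K_i·b_i) · W · i = 14.95 × 194 × 0.004110 = 11.92 m³/day.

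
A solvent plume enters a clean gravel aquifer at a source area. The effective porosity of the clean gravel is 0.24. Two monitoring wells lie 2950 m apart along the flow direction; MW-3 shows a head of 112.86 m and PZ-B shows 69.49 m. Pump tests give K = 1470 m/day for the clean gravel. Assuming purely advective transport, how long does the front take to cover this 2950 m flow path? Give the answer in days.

Hydraulic gradient i = (112.86 − 69.49) / 2950 = 43.37 / 2950 = 0.01470.
Darcy flux q = K · i = 1470 × 0.01470 = 21.61 m/day.
Seepage velocity v = q / n_e = 21.61 / 0.24 = 90.05 m/day.
Travel time t = L / v = 2950 / 90.05 = 32.76 days.

32.8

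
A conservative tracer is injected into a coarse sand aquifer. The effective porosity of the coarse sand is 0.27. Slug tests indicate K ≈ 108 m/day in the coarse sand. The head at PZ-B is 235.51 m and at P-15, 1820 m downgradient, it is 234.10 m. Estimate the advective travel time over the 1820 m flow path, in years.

Hydraulic gradient i = (235.51 − 234.10) / 1820 = 1.41 / 1820 = 0.0007747.
Darcy flux q = K · i = 108.0 × 0.0007747 = 0.08367 m/day.
Seepage velocity v = q / n_e = 0.08367 / 0.27 = 0.3099 m/day.
Travel time t = L / v = 1820 / 0.3099 = 5873 days = 16.08 years.

16.1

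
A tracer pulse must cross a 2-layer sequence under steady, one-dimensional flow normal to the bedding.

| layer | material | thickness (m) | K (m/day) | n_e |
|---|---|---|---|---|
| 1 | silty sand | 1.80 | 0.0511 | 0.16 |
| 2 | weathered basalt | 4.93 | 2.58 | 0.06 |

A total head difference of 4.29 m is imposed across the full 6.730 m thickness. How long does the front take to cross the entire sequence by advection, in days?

5.05

With flow normal to the layers, continuity requires the same specific discharge q through every layer.
Σ(b_i/K_i) = 1.80/0.0511 + 4.93/2.58 = 37.14 d.
q = Δh / Σ(b_i/K_i) = 4.29 / 37.14 = 0.1155 m/day.
In each layer the seepage velocity is v_i = q/n_i, so the layer transit time is t_i = b_i·n_i / q:
  layer 1 (silty sand): t_1 = 1.80 × 0.16 / 0.1155 = 2.493 d
  layer 2 (weathered basalt): t_2 = 4.93 × 0.06 / 0.1155 = 2.561 d
Total t = Σ t_i = 5.054 days.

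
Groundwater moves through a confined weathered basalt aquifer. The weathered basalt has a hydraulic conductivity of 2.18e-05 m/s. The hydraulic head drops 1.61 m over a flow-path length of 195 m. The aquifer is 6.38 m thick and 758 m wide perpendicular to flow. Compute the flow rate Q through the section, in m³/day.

Convert K: 2.18e-05 m/s × 86400 = 1.884 m/day.
Cross-sectional area A = 758 × 6.38 = 4836 m².
Hydraulic gradient i = Δh / L = 1.61 / 195 = 0.008256.
Darcy's law: Q = K · A · i = 1.884 × 4836 × 0.008256 = 75.21 m³/day.

75.2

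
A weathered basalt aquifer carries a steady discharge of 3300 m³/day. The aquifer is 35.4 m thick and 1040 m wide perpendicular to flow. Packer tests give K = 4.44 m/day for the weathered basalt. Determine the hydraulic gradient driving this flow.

0.0202

Cross-sectional area A = 1040 × 35.4 = 36816 m².
From Q = K·A·i, i = Q / (K·A) = 3300 / (4.440 × 36816) = 0.02019.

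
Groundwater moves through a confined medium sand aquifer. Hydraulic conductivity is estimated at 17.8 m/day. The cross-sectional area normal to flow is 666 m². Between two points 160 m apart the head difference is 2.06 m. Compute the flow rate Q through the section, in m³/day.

Hydraulic gradient i = Δh / L = 2.06 / 160 = 0.01288.
Darcy's law: Q = K · A · i = 17.80 × 666.0 × 0.01288 = 152.6 m³/day.

153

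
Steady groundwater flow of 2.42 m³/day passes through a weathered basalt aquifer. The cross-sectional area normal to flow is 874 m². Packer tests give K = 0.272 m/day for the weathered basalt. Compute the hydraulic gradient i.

From Q = K·A·i, i = Q / (K·A) = 2.42 / (0.2720 × 874.0) = 0.01018.

0.0102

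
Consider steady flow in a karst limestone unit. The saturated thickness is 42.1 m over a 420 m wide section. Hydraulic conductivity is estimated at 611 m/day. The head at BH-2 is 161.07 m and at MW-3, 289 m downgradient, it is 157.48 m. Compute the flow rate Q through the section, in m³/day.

Cross-sectional area A = 420 × 42.1 = 17682 m².
Hydraulic gradient i = (161.07 − 157.48) / 289 = 3.59 / 289 = 0.01242.
Darcy's law: Q = K · A · i = 611.0 × 17682 × 0.01242 = 1.342e+05 m³/day.

134000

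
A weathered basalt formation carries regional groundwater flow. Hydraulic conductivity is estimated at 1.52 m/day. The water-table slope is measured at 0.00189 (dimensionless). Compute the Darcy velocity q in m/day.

Hydraulic gradient i = 0.00189.
Specific discharge q = K · i = 1.520 × 0.001890 = 0.002873 m/day.

0.00287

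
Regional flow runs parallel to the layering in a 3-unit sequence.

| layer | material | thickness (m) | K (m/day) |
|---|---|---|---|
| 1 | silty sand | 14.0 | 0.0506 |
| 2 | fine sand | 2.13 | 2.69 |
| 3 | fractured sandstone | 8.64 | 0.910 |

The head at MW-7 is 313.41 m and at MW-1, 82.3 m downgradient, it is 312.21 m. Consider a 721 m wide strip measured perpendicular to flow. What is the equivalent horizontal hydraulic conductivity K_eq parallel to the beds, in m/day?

Flow is parallel to layering, so each bed carries its own Darcy discharge and the transmissivities add.
Σ(K_i·b_i) = 0.0506×14.0 + 2.69×2.13 + 0.910×8.64 = 14.30 m²/day.
Total thickness b = 24.77 m, so K_eq = Σ(K_i·b_i)/b = 0.5773 m/day.

0.577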